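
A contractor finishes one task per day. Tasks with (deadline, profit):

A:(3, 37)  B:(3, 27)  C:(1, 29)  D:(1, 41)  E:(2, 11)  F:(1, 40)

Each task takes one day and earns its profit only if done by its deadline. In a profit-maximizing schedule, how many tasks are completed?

3

Profit order: D=41 F=40 A=37 C=29 B=27 E=11
Assign: D→slot 1, F skipped, A→slot 3, C skipped, B→slot 2, E skipped.
Slots: [1:D] [2:B] [3:A]
3 of 6 scheduled.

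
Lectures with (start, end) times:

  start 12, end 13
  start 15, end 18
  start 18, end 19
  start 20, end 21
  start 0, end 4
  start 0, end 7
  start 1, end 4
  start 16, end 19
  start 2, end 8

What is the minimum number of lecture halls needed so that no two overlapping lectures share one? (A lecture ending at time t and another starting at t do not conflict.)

Count concurrent intervals with a sweep; the peak is the room count.
Events (time:±→running): 0:+→1 0:+→2 1:+→3 2:+→4 … peak 4.

4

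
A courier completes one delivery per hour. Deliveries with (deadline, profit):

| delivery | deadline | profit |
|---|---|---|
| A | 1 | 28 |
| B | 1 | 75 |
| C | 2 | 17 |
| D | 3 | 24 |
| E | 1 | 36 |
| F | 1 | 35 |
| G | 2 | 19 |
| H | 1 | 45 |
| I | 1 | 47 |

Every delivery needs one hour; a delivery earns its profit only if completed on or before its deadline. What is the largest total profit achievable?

Sort by profit descending; place each in the latest free slot ≤ its deadline.
By profit: B(d1,75), I(d1,47), H(d1,45), E(d1,36), F(d1,35), A(d1,28), D(d3,24), G(d2,19), C(d2,17)
B→slot 1; I skipped; H skipped; E skipped; F skipped; A skipped; D→slot 3; G→slot 2; C skipped.
Profit = 75 + 19 + 24 = 118

118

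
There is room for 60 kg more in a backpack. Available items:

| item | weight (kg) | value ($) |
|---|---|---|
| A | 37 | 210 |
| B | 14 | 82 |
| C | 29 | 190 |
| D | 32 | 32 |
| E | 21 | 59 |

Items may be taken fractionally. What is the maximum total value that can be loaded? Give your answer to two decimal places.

368.49

Greedy by value/weight ratio, highest first.
Ratios (sorted): C 6.55, B 5.86, A 5.68, E 2.81, D 1.00
take C (29 @ 190); take B (14 @ 82); take 17/37 of A → 96.49. Capacity used 60/60.
Total value = 368.49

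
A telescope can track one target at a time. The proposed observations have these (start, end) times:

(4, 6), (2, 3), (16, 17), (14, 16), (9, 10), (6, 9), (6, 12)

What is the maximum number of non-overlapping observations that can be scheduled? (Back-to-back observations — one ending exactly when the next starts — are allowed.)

6

Sorted by end: (2,3)  (4,6)  (6,9)  (9,10)  (6,12)  (14,16)  (16,17)
take (2,3); take (4,6); take (6,9); take (9,10); skip (6,12); take (14,16); take (16,17).
Selected 6 observations.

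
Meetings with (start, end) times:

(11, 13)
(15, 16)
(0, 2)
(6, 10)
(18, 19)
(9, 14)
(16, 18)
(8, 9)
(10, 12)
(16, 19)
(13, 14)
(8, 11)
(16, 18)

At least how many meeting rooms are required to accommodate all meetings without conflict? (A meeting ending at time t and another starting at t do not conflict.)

3

Count concurrent intervals with a sweep; the peak is the room count.
Events (time:±→running): 0:+→1 2:-→0 6:+→1 8:+→2 8:+→3 … peak 3.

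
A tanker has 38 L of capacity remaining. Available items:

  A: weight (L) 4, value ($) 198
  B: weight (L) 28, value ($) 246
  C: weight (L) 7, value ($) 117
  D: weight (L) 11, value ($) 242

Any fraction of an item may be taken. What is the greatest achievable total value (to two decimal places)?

Sort by value per unit weight and fill in that order.
Order: A (198/4=49.50) > D (242/11=22.00) > C (117/7=16.71) > B (246/28=8.79)
Fill: take A (4 @ 198) → take D (11 @ 242) → take C (7 @ 117) → take 16/28 of B → 140.57; 38/38 used.
Total value = 697.57

697.57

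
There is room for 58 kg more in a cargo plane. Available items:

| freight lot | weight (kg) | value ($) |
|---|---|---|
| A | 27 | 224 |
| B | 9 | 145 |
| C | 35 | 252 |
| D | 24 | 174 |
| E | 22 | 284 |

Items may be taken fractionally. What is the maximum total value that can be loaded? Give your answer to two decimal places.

Sort by value per unit weight and fill in that order.
Ratios (sorted): B 16.11, E 12.91, A 8.30, D 7.25, C 7.20
take B (9 @ 145); take E (22 @ 284); take A (27 @ 224). Capacity used 58/58.
Total value = 653.00

653.00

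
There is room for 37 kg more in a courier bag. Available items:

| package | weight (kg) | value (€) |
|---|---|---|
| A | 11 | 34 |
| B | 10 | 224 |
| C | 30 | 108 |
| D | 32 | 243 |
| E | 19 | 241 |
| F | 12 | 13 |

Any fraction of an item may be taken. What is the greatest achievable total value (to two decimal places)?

525.75

Order: B (224/10=22.40) > E (241/19=12.68) > D (243/32=7.59) > C (108/30=3.60) > A (34/11=3.09) > F (13/12=1.08)
Fill: take B (10 @ 224) → take E (19 @ 241) → take 8/32 of D → 60.75; 37/37 used.
Total value = 525.75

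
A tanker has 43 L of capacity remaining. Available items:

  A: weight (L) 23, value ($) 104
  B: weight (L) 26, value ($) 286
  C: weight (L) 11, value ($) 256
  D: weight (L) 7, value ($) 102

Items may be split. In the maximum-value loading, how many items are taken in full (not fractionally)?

Greedy by value/weight ratio, highest first.
Ratios (sorted): C 23.27, D 14.57, B 11.00, A 4.52
take C (11 @ 256); take D (7 @ 102); take 25/26 of B → 275.00. Capacity used 43/43.
2 item(s) taken whole; one partial (take 25/26 of B).

2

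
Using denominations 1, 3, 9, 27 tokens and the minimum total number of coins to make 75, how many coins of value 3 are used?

75 = 2×27 + 2×9 + 1×3
Count of 3: 1

1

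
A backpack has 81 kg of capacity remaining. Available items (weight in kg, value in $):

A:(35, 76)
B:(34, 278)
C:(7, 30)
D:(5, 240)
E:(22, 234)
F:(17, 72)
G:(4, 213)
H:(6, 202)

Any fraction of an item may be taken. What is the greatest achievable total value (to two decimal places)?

Order: G (213/4=53.25) > D (240/5=48.00) > H (202/6=33.67) > E (234/22=10.64) > B (278/34=8.18) > C (30/7=4.29) > F (72/17=4.24) > A (76/35=2.17)
Fill: take G (4 @ 213) → take D (5 @ 240) → take H (6 @ 202) → take E (22 @ 234) → take B (34 @ 278) → take C (7 @ 30) → take 3/17 of F → 12.71; 81/81 used.
Total value = 1209.71

1209.71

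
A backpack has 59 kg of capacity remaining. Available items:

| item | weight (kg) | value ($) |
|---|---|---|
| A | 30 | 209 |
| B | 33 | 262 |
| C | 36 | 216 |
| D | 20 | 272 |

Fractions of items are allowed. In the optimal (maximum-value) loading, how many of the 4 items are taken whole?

2

Order: D (272/20=13.60) > B (262/33=7.94) > A (209/30=6.97) > C (216/36=6.00)
Fill: take D (20 @ 272) → take B (33 @ 262) → take 6/30 of A → 41.80; 59/59 used.
2 item(s) taken whole; one partial (take 6/30 of A).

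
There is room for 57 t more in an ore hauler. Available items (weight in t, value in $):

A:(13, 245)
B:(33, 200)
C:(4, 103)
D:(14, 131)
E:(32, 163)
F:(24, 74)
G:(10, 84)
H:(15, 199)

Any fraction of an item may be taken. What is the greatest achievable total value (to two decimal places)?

768.06

Greedy by value/weight ratio, highest first.
Ratios (sorted): C 25.75, A 18.85, H 13.27, D 9.36, G 8.40, B 6.06, E 5.09, F 3.08
take C (4 @ 103); take A (13 @ 245); take H (15 @ 199); take D (14 @ 131); take G (10 @ 84); take 1/33 of B → 6.06. Capacity used 57/57.
Total value = 768.06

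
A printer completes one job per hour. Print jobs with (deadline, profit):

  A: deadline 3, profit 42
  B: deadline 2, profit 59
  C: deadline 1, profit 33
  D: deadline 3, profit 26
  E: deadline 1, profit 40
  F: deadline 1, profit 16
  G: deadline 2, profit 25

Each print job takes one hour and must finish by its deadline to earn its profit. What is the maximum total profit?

By profit: B(d2,59), A(d3,42), E(d1,40), C(d1,33), D(d3,26), G(d2,25), F(d1,16)
B→slot 2; A→slot 3; E→slot 1; C skipped; D skipped; G skipped; F skipped.
Profit = 40 + 59 + 42 = 141

141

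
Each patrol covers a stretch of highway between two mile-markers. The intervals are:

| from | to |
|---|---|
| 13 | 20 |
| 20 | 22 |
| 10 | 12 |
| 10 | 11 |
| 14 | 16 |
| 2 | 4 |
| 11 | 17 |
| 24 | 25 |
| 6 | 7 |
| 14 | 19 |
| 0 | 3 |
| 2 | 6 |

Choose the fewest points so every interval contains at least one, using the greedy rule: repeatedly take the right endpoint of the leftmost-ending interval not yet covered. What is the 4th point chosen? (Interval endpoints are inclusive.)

Sort by right endpoint; whenever an interval is uncovered, place a point at its right end.
By right end: [0,3]  [2,4]  [2,6]  [6,7]  [10,11]  [10,12]  [14,16]  [11,17]  [14,19]  [13,20]  [20,22]  [24,25]
[0,3] uncovered → point at 3; [6,7] uncovered → point at 7; [10,11] uncovered → point at 11; [14,16] uncovered → point at 16; [20,22] uncovered → point at 22; [24,25] uncovered → point at 25.
Points: 3, 7, 11, 16, 22, 25 (6 total).

16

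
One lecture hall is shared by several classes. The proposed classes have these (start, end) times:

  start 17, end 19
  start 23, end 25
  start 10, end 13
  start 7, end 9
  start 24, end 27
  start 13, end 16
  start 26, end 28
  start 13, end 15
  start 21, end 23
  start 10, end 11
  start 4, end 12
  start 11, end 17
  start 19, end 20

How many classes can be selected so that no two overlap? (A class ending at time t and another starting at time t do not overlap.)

Sort by end time and greedily take each interval whose start is ≥ the last chosen end.
Sorted by end: (7,9)  (10,11)  (4,12)  (10,13)  (13,15)  (13,16)  (11,17)  (17,19)  (19,20)  (21,23)  (23,25)  (24,27)  (26,28)
take (7,9); take (10,11); skip (10,13); take (13,15); take (17,19); take (19,20); take (21,23); take (23,25); take (26,28).
Selected 8 classes.

8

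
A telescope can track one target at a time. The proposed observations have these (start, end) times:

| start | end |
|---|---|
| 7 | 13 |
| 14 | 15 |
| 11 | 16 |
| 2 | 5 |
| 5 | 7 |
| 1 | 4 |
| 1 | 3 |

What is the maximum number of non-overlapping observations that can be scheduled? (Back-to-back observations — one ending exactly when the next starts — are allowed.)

4

Greedy by earliest finish: after sorting by end time, pick each interval compatible with the last pick.
By end time: (1,3), (1,4), (2,5), (5,7), (7,13), (14,15), (11,16).
Pick (1,3); next start ≥ 3 → (5,7); next start ≥ 7 → (7,13); next start ≥ 13 → (14,15).
Selected 4 observations.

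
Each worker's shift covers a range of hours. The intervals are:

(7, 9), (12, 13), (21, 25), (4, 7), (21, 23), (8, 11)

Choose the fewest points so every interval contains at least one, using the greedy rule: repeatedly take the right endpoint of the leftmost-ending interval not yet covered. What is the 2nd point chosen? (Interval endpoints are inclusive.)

Sort by right endpoint; whenever an interval is uncovered, place a point at its right end.
By right end: [4,7]  [7,9]  [8,11]  [12,13]  [21,23]  [21,25]
[4,7] uncovered → point at 7; [8,11] uncovered → point at 11; [12,13] uncovered → point at 13; [21,23] uncovered → point at 23.
Points: 7, 11, 13, 23 (4 total).

11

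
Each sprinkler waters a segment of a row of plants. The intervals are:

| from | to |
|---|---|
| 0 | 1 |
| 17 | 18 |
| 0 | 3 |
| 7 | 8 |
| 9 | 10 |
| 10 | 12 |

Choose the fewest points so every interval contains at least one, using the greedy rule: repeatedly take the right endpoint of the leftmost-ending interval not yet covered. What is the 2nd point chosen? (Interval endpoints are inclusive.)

Sort by right endpoint; whenever an interval is uncovered, place a point at its right end.
By right end: [0,1]  [0,3]  [7,8]  [9,10]  [10,12]  [17,18]
[0,1] uncovered → point at 1; [7,8] uncovered → point at 8; [9,10] uncovered → point at 10; [17,18] uncovered → point at 18.
Points: 1, 8, 10, 18 (4 total).

8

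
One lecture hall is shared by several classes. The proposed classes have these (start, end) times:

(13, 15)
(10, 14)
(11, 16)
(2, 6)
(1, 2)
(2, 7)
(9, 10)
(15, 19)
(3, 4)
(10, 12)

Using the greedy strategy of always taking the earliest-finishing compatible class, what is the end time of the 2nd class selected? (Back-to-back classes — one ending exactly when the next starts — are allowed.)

4

By end time: (1,2), (3,4), (2,6), (2,7), (9,10), (10,12), (10,14), (13,15), (11,16), (15,19).
Pick (1,2); next start ≥ 2 → (3,4); next start ≥ 4 → (9,10); next start ≥ 10 → (10,12); next start ≥ 12 → (13,15); next start ≥ 15 → (15,19).
Selected: (1,2) (3,4) (9,10) (10,12) (13,15) (15,19)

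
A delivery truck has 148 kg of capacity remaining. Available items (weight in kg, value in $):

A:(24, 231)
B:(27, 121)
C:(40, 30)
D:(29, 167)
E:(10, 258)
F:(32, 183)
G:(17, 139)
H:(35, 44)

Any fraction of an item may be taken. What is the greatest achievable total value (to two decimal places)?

Greedy by value/weight ratio, highest first.
Order: E (258/10=25.80) > A (231/24=9.62) > G (139/17=8.18) > D (167/29=5.76) > F (183/32=5.72) > B (121/27=4.48) > H (44/35=1.26) > C (30/40=0.75)
Fill: take E (10 @ 258) → take A (24 @ 231) → take G (17 @ 139) → take D (29 @ 167) → take F (32 @ 183) → take B (27 @ 121) → take 9/35 of H → 11.31; 148/148 used.
Total value = 1110.31

1110.31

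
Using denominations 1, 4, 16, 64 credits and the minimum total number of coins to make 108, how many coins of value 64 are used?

Greedy: take as many of the largest coin as possible, then repeat with the remainder.
108 = 1×64 + 2×16 + 3×4
Count of 64: 1

1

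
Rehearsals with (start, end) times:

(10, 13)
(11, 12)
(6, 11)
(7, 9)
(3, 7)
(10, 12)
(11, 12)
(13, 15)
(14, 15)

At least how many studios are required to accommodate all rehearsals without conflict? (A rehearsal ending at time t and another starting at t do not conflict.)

4

Count concurrent intervals with a sweep; the peak is the room count.
Events (time:±→running): 3:+→1 6:+→2 7:-→1 7:+→2 9:-→1 10:+→2 10:+→3 11:-→2 11:+→3 11:+→4 … peak 4.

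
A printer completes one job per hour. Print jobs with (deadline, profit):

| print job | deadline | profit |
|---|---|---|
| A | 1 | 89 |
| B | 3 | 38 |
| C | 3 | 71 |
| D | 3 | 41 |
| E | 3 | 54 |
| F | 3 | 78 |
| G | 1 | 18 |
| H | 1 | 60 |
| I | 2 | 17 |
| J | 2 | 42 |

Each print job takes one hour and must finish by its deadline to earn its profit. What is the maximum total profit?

By profit: A(d1,89), F(d3,78), C(d3,71), H(d1,60), E(d3,54), J(d2,42), D(d3,41), B(d3,38), G(d1,18), I(d2,17)
A→slot 1; F→slot 3; C→slot 2; H skipped; E skipped; J skipped; D skipped; B skipped; G skipped; I skipped.
Profit = 89 + 71 + 78 = 238

238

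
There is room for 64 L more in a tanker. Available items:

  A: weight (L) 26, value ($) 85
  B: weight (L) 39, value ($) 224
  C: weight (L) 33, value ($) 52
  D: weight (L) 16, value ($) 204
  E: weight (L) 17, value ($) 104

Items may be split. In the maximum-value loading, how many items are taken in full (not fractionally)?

2

Order: D (204/16=12.75) > E (104/17=6.12) > B (224/39=5.74) > A (85/26=3.27) > C (52/33=1.58)
Fill: take D (16 @ 204) → take E (17 @ 104) → take 31/39 of B → 178.05; 64/64 used.
2 item(s) taken whole; one partial (take 31/39 of B).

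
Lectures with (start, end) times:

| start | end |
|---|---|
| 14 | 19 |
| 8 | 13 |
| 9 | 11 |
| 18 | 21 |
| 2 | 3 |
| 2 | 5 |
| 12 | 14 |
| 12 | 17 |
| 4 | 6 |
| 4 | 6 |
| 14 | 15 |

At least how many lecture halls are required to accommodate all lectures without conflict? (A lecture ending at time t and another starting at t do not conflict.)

The answer is the maximum number of intervals overlapping at any instant.
Events (time:±→running): 2:+→1 2:+→2 3:-→1 4:+→2 4:+→3 … peak 3.

3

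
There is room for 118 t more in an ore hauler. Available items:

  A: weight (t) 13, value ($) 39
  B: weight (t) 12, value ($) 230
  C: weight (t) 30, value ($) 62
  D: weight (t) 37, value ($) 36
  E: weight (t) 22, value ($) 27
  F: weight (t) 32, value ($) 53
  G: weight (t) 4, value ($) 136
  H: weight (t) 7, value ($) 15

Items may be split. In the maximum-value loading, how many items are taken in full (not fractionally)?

Sort by value per unit weight and fill in that order.
Order: G (136/4=34.00) > B (230/12=19.17) > A (39/13=3.00) > H (15/7=2.14) > C (62/30=2.07) > F (53/32=1.66) > E (27/22=1.23) > D (36/37=0.97)
Fill: take G (4 @ 136) → take B (12 @ 230) → take A (13 @ 39) → take H (7 @ 15) → take C (30 @ 62) → take F (32 @ 53) → take 20/22 of E → 24.55; 118/118 used.
6 item(s) taken whole; one partial (take 20/22 of E).

6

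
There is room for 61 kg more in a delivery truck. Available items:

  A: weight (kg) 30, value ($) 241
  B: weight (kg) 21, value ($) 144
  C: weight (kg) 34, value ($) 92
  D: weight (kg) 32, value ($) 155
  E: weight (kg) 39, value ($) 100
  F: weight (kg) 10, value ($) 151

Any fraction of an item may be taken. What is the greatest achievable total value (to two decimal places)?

Sort by value per unit weight and fill in that order.
Order: F (151/10=15.10) > A (241/30=8.03) > B (144/21=6.86) > D (155/32=4.84) > C (92/34=2.71) > E (100/39=2.56)
Fill: take F (10 @ 151) → take A (30 @ 241) → take B (21 @ 144); 61/61 used.
Total value = 536.00

536.00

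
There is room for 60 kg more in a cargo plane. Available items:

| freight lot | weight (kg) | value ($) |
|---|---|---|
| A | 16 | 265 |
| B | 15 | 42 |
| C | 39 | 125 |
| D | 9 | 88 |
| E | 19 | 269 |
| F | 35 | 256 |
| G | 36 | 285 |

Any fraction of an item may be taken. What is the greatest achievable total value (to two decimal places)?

748.67

Greedy by value/weight ratio, highest first.
Ratios (sorted): A 16.56, E 14.16, D 9.78, G 7.92, F 7.31, C 3.21, B 2.80
take A (16 @ 265); take E (19 @ 269); take D (9 @ 88); take 16/36 of G → 126.67. Capacity used 60/60.
Total value = 748.67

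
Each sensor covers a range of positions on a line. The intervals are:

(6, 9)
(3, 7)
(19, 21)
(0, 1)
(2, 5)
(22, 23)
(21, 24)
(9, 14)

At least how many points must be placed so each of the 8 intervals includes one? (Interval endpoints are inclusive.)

Process intervals by earliest right end; each time one isn't hit yet, stab at its right endpoint.
Sorted: [0,1] [2,5] [3,7] [6,9] [9,14] [19,21] [22,23] [21,24]
{[0,1]} hit by 1; {[2,5],[3,7]} hit by 5; {[6,9],[9,14]} hit by 9; {[19,21]} hit by 21; {[22,23],[21,24]} hit by 23.
Points: 1, 5, 9, 21, 23 (5 total).

5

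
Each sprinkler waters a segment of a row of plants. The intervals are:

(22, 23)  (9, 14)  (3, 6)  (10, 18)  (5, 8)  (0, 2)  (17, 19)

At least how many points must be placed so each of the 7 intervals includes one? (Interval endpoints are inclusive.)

Sorted: [0,2] [3,6] [5,8] [9,14] [10,18] [17,19] [22,23]
{[0,2]} hit by 2; {[3,6],[5,8]} hit by 6; {[9,14],[10,18]} hit by 14; {[17,19]} hit by 19; {[22,23]} hit by 23.
Points: 2, 6, 14, 19, 23 (5 total).

5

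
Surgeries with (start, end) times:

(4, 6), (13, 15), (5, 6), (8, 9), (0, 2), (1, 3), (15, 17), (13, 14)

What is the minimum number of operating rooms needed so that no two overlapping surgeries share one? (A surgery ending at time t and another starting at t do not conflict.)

Count concurrent intervals with a sweep; the peak is the room count.
Events (time:±→running): 0:+→1 1:+→2 … peak 2.

2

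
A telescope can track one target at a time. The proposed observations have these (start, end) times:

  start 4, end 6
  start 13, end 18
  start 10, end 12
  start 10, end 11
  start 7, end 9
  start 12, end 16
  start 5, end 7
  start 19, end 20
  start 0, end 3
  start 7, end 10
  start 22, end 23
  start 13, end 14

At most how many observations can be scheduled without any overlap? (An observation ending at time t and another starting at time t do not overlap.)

Order by finish time; keep every interval that doesn't clash with the previous kept one.
By end time: (0,3), (4,6), (5,7), (7,9), (7,10), (10,11), (10,12), (13,14), (12,16), (13,18), (19,20), (22,23).
Pick (0,3); next start ≥ 3 → (4,6); next start ≥ 6 → (7,9); next start ≥ 9 → (10,11); next start ≥ 11 → (13,14); next start ≥ 14 → (19,20); next start ≥ 20 → (22,23).
Selected 7 observations.

7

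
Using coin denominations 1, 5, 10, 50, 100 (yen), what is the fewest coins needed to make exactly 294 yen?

11

294 = 2×100 + 1×50 + 4×10 + 4×1
Total coins = 2 + 1 + 4 + 4 = 11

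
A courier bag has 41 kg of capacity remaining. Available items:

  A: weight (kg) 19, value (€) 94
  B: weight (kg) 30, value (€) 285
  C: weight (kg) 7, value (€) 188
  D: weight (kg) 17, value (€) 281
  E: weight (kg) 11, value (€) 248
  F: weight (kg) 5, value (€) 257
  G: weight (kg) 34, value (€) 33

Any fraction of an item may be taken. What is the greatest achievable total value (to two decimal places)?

Greedy by value/weight ratio, highest first.
Order: F (257/5=51.40) > C (188/7=26.86) > E (248/11=22.55) > D (281/17=16.53) > B (285/30=9.50) > A (94/19=4.95) > G (33/34=0.97)
Fill: take F (5 @ 257) → take C (7 @ 188) → take E (11 @ 248) → take D (17 @ 281) → take 1/30 of B → 9.50; 41/41 used.
Total value = 983.50

983.50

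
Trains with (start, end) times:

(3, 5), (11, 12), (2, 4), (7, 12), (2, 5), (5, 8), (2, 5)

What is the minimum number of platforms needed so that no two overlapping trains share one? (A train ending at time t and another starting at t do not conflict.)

4

Count concurrent intervals with a sweep; the peak is the room count.
Events (time:±→running): 2:+→1 2:+→2 2:+→3 3:+→4 … peak 4.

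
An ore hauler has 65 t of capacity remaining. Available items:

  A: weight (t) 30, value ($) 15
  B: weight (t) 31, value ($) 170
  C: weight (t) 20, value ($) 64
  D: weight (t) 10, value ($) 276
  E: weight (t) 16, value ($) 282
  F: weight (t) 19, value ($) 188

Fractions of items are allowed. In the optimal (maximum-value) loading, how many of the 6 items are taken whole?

3

Ratios (sorted): D 27.60, E 17.62, F 9.89, B 5.48, C 3.20, A 0.50
take D (10 @ 276); take E (16 @ 282); take F (19 @ 188); take 20/31 of B → 109.68. Capacity used 65/65.
3 item(s) taken whole; one partial (take 20/31 of B).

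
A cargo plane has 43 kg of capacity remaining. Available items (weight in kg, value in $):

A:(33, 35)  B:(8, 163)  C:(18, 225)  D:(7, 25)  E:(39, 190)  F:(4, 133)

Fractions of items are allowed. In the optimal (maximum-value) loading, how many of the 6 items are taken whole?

3

Sort by value per unit weight and fill in that order.
Order: F (133/4=33.25) > B (163/8=20.38) > C (225/18=12.50) > E (190/39=4.87) > D (25/7=3.57) > A (35/33=1.06)
Fill: take F (4 @ 133) → take B (8 @ 163) → take C (18 @ 225) → take 13/39 of E → 63.33; 43/43 used.
3 item(s) taken whole; one partial (take 13/39 of E).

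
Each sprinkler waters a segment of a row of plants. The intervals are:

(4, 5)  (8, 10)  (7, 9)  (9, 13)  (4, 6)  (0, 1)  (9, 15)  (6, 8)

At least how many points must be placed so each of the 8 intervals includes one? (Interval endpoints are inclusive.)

Process intervals by earliest right end; each time one isn't hit yet, stab at its right endpoint.
Sorted: [0,1] [4,5] [4,6] [6,8] [7,9] [8,10] [9,13] [9,15]
{[0,1]} hit by 1; {[4,5],[4,6]} hit by 5; {[6,8],[7,9],[8,10]} hit by 8; {[9,13],[9,15]} hit by 13.
Points: 1, 5, 8, 13 (4 total).

4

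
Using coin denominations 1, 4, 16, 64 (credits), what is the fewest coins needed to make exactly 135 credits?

135 = 2×64 + 1×4 + 3×1
Total coins = 2 + 1 + 3 = 6

6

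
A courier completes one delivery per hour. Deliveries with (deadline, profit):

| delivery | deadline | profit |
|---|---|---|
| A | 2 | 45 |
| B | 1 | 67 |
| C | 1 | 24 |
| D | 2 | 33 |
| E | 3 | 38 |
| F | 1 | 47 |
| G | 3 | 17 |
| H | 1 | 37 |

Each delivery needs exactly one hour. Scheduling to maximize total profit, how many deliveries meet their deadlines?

Take jobs in profit order; each goes to the latest open slot no later than its deadline.
Profit order: B=67 F=47 A=45 E=38 H=37 D=33 C=24 G=17
Assign: B→slot 1, F skipped, A→slot 2, E→slot 3, H skipped, D skipped, C skipped, G skipped.
Slots: [1:B] [2:A] [3:E]
3 of 8 scheduled.

3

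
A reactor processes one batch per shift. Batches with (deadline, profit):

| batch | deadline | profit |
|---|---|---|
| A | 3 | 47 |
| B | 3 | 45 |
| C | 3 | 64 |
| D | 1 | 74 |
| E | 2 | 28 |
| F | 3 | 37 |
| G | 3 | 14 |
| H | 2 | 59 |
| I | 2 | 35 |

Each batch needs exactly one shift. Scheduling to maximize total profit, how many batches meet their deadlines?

3

Profit order: D=74 C=64 H=59 A=47 B=45 F=37 I=35 E=28 G=14
Assign: D→slot 1, C→slot 3, H→slot 2, A skipped, B skipped, F skipped, I skipped, E skipped, G skipped.
Slots: [1:D] [2:H] [3:C]
3 of 9 scheduled.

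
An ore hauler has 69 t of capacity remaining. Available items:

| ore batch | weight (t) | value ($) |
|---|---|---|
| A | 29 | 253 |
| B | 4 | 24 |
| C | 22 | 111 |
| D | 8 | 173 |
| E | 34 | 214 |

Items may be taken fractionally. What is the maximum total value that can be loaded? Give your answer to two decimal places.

627.41

Sort by value per unit weight and fill in that order.
Order: D (173/8=21.62) > A (253/29=8.72) > E (214/34=6.29) > B (24/4=6.00) > C (111/22=5.05)
Fill: take D (8 @ 173) → take A (29 @ 253) → take 32/34 of E → 201.41; 69/69 used.
Total value = 627.41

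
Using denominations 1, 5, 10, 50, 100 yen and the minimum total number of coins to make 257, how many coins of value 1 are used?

257 − 2×100→57 − 1×50→7 − 1×5→2 − 2×1→0
Count of 1: 2

2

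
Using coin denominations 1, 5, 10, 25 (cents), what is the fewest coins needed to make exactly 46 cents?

Greedy: take as many of the largest coin as possible, then repeat with the remainder.
46 − 1×25→21 − 2×10→1 − 1×1→0
Total coins = 1 + 2 + 1 = 4

4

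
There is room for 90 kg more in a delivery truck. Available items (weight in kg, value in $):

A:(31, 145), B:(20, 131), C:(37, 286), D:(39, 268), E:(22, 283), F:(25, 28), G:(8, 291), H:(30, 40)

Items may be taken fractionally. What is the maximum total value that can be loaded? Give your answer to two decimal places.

1018.05

Order: G (291/8=36.38) > E (283/22=12.86) > C (286/37=7.73) > D (268/39=6.87) > B (131/20=6.55) > A (145/31=4.68) > H (40/30=1.33) > F (28/25=1.12)
Fill: take G (8 @ 291) → take E (22 @ 283) → take C (37 @ 286) → take 23/39 of D → 158.05; 90/90 used.
Total value = 1018.05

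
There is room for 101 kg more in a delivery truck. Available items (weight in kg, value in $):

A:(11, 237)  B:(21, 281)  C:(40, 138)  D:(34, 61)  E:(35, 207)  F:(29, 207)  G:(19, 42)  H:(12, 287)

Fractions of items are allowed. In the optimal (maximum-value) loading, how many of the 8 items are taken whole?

Ratios (sorted): H 23.92, A 21.55, B 13.38, F 7.14, E 5.91, C 3.45, G 2.21, D 1.79
take H (12 @ 287); take A (11 @ 237); take B (21 @ 281); take F (29 @ 207); take 28/35 of E → 165.60. Capacity used 101/101.
4 item(s) taken whole; one partial (take 28/35 of E).

4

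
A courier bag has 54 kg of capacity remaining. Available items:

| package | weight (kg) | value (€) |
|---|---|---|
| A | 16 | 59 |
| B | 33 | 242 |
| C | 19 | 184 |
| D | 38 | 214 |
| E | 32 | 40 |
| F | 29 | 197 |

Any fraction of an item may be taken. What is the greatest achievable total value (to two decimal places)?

Greedy by value/weight ratio, highest first.
Order: C (184/19=9.68) > B (242/33=7.33) > F (197/29=6.79) > D (214/38=5.63) > A (59/16=3.69) > E (40/32=1.25)
Fill: take C (19 @ 184) → take B (33 @ 242) → take 2/29 of F → 13.59; 54/54 used.
Total value = 439.59

439.59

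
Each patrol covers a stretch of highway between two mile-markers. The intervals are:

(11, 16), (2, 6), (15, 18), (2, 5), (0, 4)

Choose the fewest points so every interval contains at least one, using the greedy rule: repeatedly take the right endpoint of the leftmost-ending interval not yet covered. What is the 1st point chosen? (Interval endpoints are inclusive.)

4

By right end: [0,4]  [2,5]  [2,6]  [11,16]  [15,18]
[0,4] uncovered → point at 4; [11,16] uncovered → point at 16.
Points: 4, 16 (2 total).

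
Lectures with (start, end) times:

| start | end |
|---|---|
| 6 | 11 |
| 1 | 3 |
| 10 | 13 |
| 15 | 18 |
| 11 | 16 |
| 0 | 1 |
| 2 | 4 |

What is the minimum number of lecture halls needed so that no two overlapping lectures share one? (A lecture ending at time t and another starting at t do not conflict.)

starts: [0, 1, 2, 6, 10, 11, 15]
ends:   [1, 3, 4, 11, 13, 16, 18]
s0→1 e1→0 s1→1 s2→2  — peak 2.

2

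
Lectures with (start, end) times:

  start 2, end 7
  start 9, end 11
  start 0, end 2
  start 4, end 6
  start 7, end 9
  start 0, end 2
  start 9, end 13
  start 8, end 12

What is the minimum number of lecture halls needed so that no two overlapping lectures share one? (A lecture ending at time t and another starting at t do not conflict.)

The answer is the maximum number of intervals overlapping at any instant.
starts: [0, 0, 2, 4, 7, 8, 9, 9]
ends:   [2, 2, 6, 7, 9, 11, 12, 13]
s0→1 s0→2 e2→1 e2→0 s2→1 s4→2 e6→1 e7→0 s7→1 s8→2 e9→1 s9→2 s9→3  — peak 3.

3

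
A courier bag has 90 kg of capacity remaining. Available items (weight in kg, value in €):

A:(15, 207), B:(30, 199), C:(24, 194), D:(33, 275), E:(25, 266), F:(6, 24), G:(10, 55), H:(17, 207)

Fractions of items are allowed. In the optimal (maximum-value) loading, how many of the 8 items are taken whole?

4

Greedy by value/weight ratio, highest first.
Ratios (sorted): A 13.80, H 12.18, E 10.64, D 8.33, C 8.08, B 6.63, G 5.50, F 4.00
take A (15 @ 207); take H (17 @ 207); take E (25 @ 266); take D (33 @ 275). Capacity used 90/90.
4 item(s) taken whole.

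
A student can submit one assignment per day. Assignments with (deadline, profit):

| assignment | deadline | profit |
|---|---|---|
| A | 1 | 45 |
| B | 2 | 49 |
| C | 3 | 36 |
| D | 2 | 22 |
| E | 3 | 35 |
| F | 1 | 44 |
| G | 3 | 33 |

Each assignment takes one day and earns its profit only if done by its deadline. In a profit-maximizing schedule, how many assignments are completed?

Take jobs in profit order; each goes to the latest open slot no later than its deadline.
Profit order: B=49 A=45 F=44 C=36 E=35 G=33 D=22
Assign: B→slot 2, A→slot 1, F skipped, C→slot 3, E skipped, G skipped, D skipped.
Slots: [1:A] [2:B] [3:C]
3 of 7 scheduled.

3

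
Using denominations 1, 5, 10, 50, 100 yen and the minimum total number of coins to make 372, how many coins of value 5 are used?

0

Greedy: take as many of the largest coin as possible, then repeat with the remainder.
372 − 3×100→72 − 1×50→22 − 2×10→2 − 2×1→0
Count of 5: 0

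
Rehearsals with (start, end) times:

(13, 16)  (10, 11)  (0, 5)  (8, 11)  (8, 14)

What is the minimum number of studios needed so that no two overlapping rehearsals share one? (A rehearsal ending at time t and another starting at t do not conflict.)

The answer is the maximum number of intervals overlapping at any instant.
Events (time:±→running): 0:+→1 5:-→0 8:+→1 8:+→2 10:+→3 … peak 3.

3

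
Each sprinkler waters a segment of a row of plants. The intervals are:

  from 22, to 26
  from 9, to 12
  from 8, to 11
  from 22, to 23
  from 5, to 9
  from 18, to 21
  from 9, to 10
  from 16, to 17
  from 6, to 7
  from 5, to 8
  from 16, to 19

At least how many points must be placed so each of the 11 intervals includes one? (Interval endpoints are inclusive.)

5

Sort by right endpoint; whenever an interval is uncovered, place a point at its right end.
By right end: [6,7]  [5,8]  [5,9]  [9,10]  [8,11]  [9,12]  [16,17]  [16,19]  [18,21]  [22,23]  [22,26]
[6,7] uncovered → point at 7; [9,10] uncovered → point at 10; [16,17] uncovered → point at 17; [18,21] uncovered → point at 21; [22,23] uncovered → point at 23.
Points: 7, 10, 17, 21, 23 (5 total).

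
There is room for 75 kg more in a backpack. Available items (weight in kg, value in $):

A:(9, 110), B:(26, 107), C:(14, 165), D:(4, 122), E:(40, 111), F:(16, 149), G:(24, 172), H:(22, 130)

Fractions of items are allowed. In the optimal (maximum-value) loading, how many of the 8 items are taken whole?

Greedy by value/weight ratio, highest first.
Ratios (sorted): D 30.50, A 12.22, C 11.79, F 9.31, G 7.17, H 5.91, B 4.12, E 2.77
take D (4 @ 122); take A (9 @ 110); take C (14 @ 165); take F (16 @ 149); take G (24 @ 172); take 8/22 of H → 47.27. Capacity used 75/75.
5 item(s) taken whole; one partial (take 8/22 of H).

5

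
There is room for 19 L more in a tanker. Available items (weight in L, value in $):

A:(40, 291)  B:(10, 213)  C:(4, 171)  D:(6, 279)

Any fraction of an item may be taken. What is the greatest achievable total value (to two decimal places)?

Sort by value per unit weight and fill in that order.
Order: D (279/6=46.50) > C (171/4=42.75) > B (213/10=21.30) > A (291/40=7.28)
Fill: take D (6 @ 279) → take C (4 @ 171) → take 9/10 of B → 191.70; 19/19 used.
Total value = 641.70

641.70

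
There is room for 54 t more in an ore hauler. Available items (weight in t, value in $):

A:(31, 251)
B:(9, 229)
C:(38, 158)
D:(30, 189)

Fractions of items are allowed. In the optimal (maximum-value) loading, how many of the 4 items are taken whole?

Ratios (sorted): B 25.44, A 8.10, D 6.30, C 4.16
take B (9 @ 229); take A (31 @ 251); take 14/30 of D → 88.20. Capacity used 54/54.
2 item(s) taken whole; one partial (take 14/30 of D).

2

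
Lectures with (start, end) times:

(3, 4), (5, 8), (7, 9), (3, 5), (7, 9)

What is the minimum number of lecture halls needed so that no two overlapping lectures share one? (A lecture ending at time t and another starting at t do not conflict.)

3

The answer is the maximum number of intervals overlapping at any instant.
starts: [3, 3, 5, 7, 7]
ends:   [4, 5, 8, 9, 9]
s3→1 s3→2 e4→1 e5→0 s5→1 s7→2 s7→3  — peak 3.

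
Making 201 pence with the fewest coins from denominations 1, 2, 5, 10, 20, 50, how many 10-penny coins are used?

0

Use the largest denomination that fits, subtract, and repeat.
201 = 4×50 + 1×1
Count of 10: 0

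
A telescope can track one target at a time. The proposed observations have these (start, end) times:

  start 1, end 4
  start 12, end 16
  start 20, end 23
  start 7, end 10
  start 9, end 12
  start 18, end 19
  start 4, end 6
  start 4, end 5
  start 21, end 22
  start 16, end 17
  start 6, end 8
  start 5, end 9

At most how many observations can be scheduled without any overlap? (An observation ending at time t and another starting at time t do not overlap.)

8

Order by finish time; keep every interval that doesn't clash with the previous kept one.
By end time: (1,4), (4,5), (4,6), (6,8), (5,9), (7,10), (9,12), (12,16), (16,17), (18,19), (21,22), (20,23).
Pick (1,4); next start ≥ 4 → (4,5); next start ≥ 5 → (6,8); next start ≥ 8 → (9,12); next start ≥ 12 → (12,16); next start ≥ 16 → (16,17); next start ≥ 17 → (18,19); next start ≥ 19 → (21,22).
Selected 8 observations.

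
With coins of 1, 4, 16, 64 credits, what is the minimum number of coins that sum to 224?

224 = 3×64 + 2×16
Total coins = 3 + 2 = 5

5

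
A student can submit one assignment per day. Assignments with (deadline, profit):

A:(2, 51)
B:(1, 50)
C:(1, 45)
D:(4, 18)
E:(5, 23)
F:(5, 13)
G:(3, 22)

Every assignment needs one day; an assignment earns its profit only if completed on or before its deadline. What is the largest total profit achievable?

164

Sort by profit descending; place each in the latest free slot ≤ its deadline.
Profit order: A=51 B=50 C=45 E=23 G=22 D=18 F=13
Assign: A→slot 2, B→slot 1, C skipped, E→slot 5, G→slot 3, D→slot 4, F skipped.
Slots: [1:B] [2:A] [3:G] [4:D] [5:E]
Profit = 50 + 51 + 22 + 18 + 23 = 164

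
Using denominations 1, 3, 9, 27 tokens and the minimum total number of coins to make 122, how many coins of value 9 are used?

122 = 4×27 + 1×9 + 1×3 + 2×1
Count of 9: 1

1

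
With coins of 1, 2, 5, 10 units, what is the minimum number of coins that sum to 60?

6

Greedy: take as many of the largest coin as possible, then repeat with the remainder.
60 = 6×10
Total coins = 6 = 6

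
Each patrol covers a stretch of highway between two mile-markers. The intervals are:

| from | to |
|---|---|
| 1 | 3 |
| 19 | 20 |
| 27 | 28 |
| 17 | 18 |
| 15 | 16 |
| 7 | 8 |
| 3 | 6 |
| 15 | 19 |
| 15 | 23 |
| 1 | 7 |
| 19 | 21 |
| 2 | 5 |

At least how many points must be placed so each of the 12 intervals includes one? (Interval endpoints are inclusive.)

6

Sort by right endpoint; whenever an interval is uncovered, place a point at its right end.
By right end: [1,3]  [2,5]  [3,6]  [1,7]  [7,8]  [15,16]  [17,18]  [15,19]  [19,20]  [19,21]  [15,23]  [27,28]
[1,3] uncovered → point at 3; [7,8] uncovered → point at 8; [15,16] uncovered → point at 16; [17,18] uncovered → point at 18; [19,20] uncovered → point at 20; [27,28] uncovered → point at 28.
Points: 3, 8, 16, 18, 20, 28 (6 total).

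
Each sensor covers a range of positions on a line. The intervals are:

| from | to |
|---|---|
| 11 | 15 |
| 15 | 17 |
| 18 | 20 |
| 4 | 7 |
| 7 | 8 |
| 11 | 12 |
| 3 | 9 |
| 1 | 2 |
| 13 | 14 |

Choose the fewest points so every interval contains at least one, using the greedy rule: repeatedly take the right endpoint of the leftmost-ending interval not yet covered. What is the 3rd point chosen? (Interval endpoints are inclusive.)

12

Process intervals by earliest right end; each time one isn't hit yet, stab at its right endpoint.
By right end: [1,2]  [4,7]  [7,8]  [3,9]  [11,12]  [13,14]  [11,15]  [15,17]  [18,20]
[1,2] uncovered → point at 2; [4,7] uncovered → point at 7; [11,12] uncovered → point at 12; [13,14] uncovered → point at 14; [15,17] uncovered → point at 17; [18,20] uncovered → point at 20.
Points: 2, 7, 12, 14, 17, 20 (6 total).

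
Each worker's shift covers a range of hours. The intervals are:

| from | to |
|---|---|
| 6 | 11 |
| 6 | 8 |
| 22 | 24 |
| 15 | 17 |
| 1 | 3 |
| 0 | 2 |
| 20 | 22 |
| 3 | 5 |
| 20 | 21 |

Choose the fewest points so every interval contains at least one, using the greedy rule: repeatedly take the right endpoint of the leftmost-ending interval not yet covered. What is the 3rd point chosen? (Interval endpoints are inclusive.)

8

By right end: [0,2]  [1,3]  [3,5]  [6,8]  [6,11]  [15,17]  [20,21]  [20,22]  [22,24]
[0,2] uncovered → point at 2; [3,5] uncovered → point at 5; [6,8] uncovered → point at 8; [15,17] uncovered → point at 17; [20,21] uncovered → point at 21; [22,24] uncovered → point at 24.
Points: 2, 5, 8, 17, 21, 24 (6 total).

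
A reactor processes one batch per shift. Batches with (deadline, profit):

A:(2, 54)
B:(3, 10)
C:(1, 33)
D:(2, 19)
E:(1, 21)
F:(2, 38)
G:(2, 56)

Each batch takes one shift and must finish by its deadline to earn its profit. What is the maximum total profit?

120

Profit order: G=56 A=54 F=38 C=33 E=21 D=19 B=10
Assign: G→slot 2, A→slot 1, F skipped, C skipped, E skipped, D skipped, B→slot 3.
Slots: [1:A] [2:G] [3:B]
Profit = 54 + 56 + 10 = 120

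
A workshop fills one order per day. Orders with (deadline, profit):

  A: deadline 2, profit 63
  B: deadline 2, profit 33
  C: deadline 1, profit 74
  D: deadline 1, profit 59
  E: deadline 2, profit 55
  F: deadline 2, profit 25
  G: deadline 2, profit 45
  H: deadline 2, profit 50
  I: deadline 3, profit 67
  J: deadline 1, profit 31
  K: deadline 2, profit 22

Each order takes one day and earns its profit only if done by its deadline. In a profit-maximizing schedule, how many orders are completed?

3

Sort by profit descending; place each in the latest free slot ≤ its deadline.
Profit order: C=74 I=67 A=63 D=59 E=55 H=50 G=45 B=33 J=31 F=25 K=22
Assign: C→slot 1, I→slot 3, A→slot 2, D skipped, E skipped, H skipped, G skipped, B skipped, J skipped, F skipped, K skipped.
Slots: [1:C] [2:A] [3:I]
3 of 11 scheduled.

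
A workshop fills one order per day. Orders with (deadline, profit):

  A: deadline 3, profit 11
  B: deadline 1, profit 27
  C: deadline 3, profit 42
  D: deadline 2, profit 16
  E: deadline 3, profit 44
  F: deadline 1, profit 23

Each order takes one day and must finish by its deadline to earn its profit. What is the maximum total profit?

113

Take jobs in profit order; each goes to the latest open slot no later than its deadline.
By profit: E(d3,44), C(d3,42), B(d1,27), F(d1,23), D(d2,16), A(d3,11)
E→slot 3; C→slot 2; B→slot 1; F skipped; D skipped; A skipped.
Profit = 27 + 42 + 44 = 113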